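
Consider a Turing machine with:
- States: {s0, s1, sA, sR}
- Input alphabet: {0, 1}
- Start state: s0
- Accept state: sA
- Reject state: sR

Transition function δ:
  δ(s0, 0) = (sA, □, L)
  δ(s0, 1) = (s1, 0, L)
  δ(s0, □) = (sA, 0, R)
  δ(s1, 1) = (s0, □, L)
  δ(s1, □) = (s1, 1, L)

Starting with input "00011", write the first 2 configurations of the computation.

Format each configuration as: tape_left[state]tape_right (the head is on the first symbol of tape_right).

Transitions applied:
Step 1: δ(s0, 0) = (sA, □, L)

The first 2 configurations are:
[s0]00011 ⊢ [sA]□□0011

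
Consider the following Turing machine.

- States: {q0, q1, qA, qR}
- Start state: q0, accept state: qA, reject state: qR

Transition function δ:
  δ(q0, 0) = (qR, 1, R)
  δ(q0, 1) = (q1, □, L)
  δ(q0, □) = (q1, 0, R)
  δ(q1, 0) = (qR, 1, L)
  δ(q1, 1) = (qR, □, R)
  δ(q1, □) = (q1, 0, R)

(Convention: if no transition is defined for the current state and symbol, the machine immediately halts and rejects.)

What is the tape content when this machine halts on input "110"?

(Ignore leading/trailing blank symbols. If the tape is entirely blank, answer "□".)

Execution trace:
Initial: [q0]110
Step 1: δ(q0, 1) = (q1, □, L) → [q1]□□10
Step 2: δ(q1, □) = (q1, 0, R) → 0[q1]□10
Step 3: δ(q1, □) = (q1, 0, R) → 00[q1]10
Step 4: δ(q1, 1) = (qR, □, R) → 00□[qR]0

The machine reaches the reject state qR and halts.

Final tape (ignoring leading/trailing blanks): 00□0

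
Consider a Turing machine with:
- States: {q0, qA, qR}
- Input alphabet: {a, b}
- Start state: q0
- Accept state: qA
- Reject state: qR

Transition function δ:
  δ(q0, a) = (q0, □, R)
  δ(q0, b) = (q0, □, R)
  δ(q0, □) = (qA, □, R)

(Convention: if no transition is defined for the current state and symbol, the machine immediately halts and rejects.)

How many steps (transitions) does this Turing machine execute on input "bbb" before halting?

Execution trace:
Initial: [q0]bbb
Step 1: δ(q0, b) = (q0, □, R) → □[q0]bb
Step 2: δ(q0, b) = (q0, □, R) → □□[q0]b
Step 3: δ(q0, b) = (q0, □, R) → □□□[q0]□
Step 4: δ(q0, □) = (qA, □, R) → □□□□[qA]□

The machine reaches the accept state qA and halts.

The machine executed 4 steps before halting.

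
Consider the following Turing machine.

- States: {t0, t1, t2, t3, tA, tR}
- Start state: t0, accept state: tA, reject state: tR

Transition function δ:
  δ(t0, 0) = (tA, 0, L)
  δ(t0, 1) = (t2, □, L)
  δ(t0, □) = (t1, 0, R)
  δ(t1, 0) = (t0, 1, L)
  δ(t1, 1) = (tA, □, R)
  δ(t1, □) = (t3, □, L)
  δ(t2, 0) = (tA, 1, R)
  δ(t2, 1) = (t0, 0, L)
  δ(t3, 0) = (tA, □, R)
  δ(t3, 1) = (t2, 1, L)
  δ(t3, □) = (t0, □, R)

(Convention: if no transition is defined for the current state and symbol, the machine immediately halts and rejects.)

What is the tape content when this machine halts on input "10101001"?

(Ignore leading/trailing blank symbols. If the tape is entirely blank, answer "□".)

Execution trace:
Initial: [t0]10101001
Step 1: δ(t0, 1) = (t2, □, L) → [t2]□□0101001

No transition is defined for δ(t2, □). By convention the machine halts and rejects.

Final tape (ignoring leading/trailing blanks): 0101001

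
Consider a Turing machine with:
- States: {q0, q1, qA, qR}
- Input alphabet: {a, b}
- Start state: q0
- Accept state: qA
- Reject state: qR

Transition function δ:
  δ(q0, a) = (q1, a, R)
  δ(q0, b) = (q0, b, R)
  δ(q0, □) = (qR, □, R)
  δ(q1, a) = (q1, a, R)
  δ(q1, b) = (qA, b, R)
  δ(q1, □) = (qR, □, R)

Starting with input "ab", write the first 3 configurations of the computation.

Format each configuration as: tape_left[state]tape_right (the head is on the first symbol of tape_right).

Transitions applied:
Step 1: δ(q0, a) = (q1, a, R)
Step 2: δ(q1, b) = (qA, b, R)

The first 3 configurations are:
[q0]ab ⊢ a[q1]b ⊢ ab[qA]□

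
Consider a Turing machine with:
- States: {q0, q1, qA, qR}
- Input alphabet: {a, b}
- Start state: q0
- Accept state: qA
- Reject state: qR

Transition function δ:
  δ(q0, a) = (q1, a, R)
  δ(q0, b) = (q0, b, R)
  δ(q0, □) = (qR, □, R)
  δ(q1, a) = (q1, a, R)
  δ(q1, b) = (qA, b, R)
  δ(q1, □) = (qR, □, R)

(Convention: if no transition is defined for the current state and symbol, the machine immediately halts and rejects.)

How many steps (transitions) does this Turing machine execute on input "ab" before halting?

Execution trace:
Initial: [q0]ab
Step 1: δ(q0, a) = (q1, a, R) → a[q1]b
Step 2: δ(q1, b) = (qA, b, R) → ab[qA]□

The machine reaches the accept state qA and halts.

The machine executed 2 steps before halting.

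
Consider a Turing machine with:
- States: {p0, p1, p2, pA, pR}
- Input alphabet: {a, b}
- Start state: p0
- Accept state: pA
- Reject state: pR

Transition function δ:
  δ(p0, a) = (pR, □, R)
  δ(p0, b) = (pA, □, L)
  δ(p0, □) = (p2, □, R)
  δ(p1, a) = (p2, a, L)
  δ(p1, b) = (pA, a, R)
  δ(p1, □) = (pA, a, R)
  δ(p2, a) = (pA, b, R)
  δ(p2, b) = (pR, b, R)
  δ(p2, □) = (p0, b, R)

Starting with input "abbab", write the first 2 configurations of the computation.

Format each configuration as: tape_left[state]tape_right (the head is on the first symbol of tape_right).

Transitions applied:
Step 1: δ(p0, a) = (pR, □, R)

The first 2 configurations are:
[p0]abbab ⊢ □[pR]bbab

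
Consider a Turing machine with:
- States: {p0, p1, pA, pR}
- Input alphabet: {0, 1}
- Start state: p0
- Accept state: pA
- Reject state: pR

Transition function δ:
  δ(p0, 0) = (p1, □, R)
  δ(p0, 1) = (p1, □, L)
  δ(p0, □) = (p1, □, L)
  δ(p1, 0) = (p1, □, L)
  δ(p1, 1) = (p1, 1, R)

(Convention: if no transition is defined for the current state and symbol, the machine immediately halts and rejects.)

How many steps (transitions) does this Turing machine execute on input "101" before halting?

Execution trace:
Initial: [p0]101
Step 1: δ(p0, 1) = (p1, □, L) → [p1]□□01

No transition is defined for δ(p1, □). By convention the machine halts and rejects.

The machine executed 1 step before halting.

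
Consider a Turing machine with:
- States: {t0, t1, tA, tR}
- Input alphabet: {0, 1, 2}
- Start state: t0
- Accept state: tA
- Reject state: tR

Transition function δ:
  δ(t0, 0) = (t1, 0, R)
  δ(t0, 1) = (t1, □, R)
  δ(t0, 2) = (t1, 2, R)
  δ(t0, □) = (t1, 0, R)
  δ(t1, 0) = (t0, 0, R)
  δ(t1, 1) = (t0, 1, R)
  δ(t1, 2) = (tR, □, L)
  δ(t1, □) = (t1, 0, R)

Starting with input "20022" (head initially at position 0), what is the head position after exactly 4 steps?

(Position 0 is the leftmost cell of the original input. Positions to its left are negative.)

Execution trace (head position shown):
Step 0: [t0]20022  (head at position 0)
Step 1: move right → 2[t1]0022  (head at position 1)
Step 2: move right → 20[t0]022  (head at position 2)
Step 3: move right → 200[t1]22  (head at position 3)
Step 4: move left → 20[tR]0□2  (head at position 2)

After 4 steps, the head is at position 2.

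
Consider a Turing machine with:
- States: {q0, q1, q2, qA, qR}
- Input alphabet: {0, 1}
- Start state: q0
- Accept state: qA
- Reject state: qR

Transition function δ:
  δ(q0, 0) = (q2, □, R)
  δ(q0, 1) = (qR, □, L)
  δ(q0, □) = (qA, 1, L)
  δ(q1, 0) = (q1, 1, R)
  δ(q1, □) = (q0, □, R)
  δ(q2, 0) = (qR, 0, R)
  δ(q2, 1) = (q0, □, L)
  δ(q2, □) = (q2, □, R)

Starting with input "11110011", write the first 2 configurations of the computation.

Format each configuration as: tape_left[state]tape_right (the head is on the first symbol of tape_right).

Transitions applied:
Step 1: δ(q0, 1) = (qR, □, L)

The first 2 configurations are:
[q0]11110011 ⊢ [qR]□□1110011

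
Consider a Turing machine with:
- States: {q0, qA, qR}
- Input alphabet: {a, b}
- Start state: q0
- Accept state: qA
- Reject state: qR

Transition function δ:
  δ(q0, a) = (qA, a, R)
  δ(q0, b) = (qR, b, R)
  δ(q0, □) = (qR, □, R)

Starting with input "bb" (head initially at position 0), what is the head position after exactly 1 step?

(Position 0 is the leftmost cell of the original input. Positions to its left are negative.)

Execution trace (head position shown):
Step 0: [q0]bb  (head at position 0)
Step 1: move right → b[qR]b  (head at position 1)

After 1 step, the head is at position 1.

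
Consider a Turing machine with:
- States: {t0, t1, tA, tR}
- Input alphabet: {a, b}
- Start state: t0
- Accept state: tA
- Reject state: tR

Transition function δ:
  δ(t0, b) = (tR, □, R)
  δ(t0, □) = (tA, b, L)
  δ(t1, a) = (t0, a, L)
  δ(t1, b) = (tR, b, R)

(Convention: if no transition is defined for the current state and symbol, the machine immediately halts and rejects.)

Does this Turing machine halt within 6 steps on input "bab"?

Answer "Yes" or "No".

Execution trace:
Initial: [t0]bab
Step 1: δ(t0, b) = (tR, □, R) → □[tR]ab

The machine reaches the reject state tR and halts.
The machine halted after 1 step (within the 6-step bound).

Answer: Yes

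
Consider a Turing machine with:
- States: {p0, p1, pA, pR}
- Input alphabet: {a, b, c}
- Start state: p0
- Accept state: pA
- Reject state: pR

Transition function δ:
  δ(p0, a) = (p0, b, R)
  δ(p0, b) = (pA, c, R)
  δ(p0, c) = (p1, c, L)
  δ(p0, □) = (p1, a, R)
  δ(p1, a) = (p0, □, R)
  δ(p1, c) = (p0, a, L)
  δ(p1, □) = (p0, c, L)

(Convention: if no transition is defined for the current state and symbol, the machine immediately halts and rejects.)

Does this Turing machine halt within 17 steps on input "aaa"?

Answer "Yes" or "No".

Execution trace:
Initial: [p0]aaa
Step 1: δ(p0, a) = (p0, b, R) → b[p0]aa
Step 2: δ(p0, a) = (p0, b, R) → bb[p0]a
Step 3: δ(p0, a) = (p0, b, R) → bbb[p0]□
Step 4: δ(p0, □) = (p1, a, R) → bbba[p1]□
Step 5: δ(p1, □) = (p0, c, L) → bbb[p0]ac
Step 6: δ(p0, a) = (p0, b, R) → bbbb[p0]c
Step 7: δ(p0, c) = (p1, c, L) → bbb[p1]bc

No transition is defined for δ(p1, b). By convention the machine halts and rejects.
The machine halted after 7 steps (within the 17-step bound).

Answer: Yes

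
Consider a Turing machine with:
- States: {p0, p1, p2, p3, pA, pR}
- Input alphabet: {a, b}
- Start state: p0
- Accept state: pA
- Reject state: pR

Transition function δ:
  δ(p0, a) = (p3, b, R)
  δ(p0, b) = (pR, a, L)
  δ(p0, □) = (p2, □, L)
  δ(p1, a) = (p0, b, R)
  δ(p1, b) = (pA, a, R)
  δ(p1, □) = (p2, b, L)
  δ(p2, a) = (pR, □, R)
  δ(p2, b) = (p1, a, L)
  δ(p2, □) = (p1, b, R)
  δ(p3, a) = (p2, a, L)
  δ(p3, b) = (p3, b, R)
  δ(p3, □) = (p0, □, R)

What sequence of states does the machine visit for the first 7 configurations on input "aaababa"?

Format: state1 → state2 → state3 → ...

Execution trace:
Initial: [p0]aaababa
Step 1: δ(p0, a) = (p3, b, R) → b[p3]aababa
Step 2: δ(p3, a) = (p2, a, L) → [p2]baababa
Step 3: δ(p2, b) = (p1, a, L) → [p1]□aaababa
Step 4: δ(p1, □) = (p2, b, L) → [p2]□baaababa
Step 5: δ(p2, □) = (p1, b, R) → b[p1]baaababa
Step 6: δ(p1, b) = (pA, a, R) → ba[pA]aaababa

The machine reaches the accept state pA and halts.

State sequence: p0 → p3 → p2 → p1 → p2 → p1 → pA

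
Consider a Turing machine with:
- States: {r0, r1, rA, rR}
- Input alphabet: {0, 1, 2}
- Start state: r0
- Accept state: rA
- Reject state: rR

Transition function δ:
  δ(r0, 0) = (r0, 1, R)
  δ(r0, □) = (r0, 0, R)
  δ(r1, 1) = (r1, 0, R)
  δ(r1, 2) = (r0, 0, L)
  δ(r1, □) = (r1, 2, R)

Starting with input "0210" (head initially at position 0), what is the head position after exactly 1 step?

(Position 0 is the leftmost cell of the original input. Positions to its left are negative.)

Execution trace (head position shown):
Step 0: [r0]0210  (head at position 0)
Step 1: move right → 1[r0]210  (head at position 1)

After 1 step, the head is at position 1.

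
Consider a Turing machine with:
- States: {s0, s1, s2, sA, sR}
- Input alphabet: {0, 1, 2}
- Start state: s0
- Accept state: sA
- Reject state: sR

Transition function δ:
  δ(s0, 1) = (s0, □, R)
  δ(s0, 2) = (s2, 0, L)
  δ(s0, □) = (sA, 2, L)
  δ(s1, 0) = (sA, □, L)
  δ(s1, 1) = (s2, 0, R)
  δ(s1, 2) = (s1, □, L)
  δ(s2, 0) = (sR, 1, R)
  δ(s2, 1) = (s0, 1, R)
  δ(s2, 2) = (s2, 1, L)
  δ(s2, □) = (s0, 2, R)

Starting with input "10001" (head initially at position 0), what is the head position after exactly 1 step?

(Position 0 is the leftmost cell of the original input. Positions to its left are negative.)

Execution trace (head position shown):
Step 0: [s0]10001  (head at position 0)
Step 1: move right → □[s0]0001  (head at position 1)

After 1 step, the head is at position 1.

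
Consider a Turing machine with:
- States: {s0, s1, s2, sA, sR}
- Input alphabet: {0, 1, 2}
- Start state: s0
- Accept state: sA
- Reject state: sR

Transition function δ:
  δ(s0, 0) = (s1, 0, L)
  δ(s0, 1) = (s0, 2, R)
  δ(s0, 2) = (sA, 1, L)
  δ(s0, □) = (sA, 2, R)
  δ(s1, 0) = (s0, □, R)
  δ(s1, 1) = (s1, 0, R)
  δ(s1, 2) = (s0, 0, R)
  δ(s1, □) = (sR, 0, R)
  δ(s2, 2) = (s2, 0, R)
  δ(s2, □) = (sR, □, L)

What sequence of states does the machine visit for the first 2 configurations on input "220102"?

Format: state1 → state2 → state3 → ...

Execution trace:
Initial: [s0]220102
Step 1: δ(s0, 2) = (sA, 1, L) → [sA]□120102

The machine reaches the accept state sA and halts.

State sequence: s0 → sA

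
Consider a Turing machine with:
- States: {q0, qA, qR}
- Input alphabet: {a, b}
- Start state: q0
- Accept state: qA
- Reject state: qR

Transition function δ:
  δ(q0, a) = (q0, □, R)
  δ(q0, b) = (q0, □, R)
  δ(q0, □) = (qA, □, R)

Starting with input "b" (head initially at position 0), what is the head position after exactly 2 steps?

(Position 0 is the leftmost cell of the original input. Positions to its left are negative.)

Execution trace (head position shown):
Step 0: [q0]b  (head at position 0)
Step 1: move right → □[q0]□  (head at position 1)
Step 2: move right → □□[qA]□  (head at position 2)

After 2 steps, the head is at position 2.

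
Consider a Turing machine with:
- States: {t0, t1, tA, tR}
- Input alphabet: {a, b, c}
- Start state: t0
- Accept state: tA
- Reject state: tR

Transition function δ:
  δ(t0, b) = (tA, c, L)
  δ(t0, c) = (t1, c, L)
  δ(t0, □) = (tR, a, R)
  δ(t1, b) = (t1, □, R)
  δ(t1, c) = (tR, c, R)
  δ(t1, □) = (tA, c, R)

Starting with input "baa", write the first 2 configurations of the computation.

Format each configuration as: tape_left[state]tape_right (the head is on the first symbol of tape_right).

Transitions applied:
Step 1: δ(t0, b) = (tA, c, L)

The first 2 configurations are:
[t0]baa ⊢ [tA]□caa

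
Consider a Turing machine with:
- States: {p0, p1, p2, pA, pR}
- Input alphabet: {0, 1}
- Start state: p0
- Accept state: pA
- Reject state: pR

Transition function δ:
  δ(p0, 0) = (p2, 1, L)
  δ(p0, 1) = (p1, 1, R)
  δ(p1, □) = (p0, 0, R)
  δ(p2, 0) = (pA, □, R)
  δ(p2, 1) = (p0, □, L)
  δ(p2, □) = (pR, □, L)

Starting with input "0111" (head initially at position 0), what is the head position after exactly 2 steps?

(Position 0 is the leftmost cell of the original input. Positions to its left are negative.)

Execution trace (head position shown):
Step 0: [p0]0111  (head at position 0)
Step 1: move left → [p2]□1111  (head at position -1)
Step 2: move left → [pR]□□1111  (head at position -2)

After 2 steps, the head is at position -2.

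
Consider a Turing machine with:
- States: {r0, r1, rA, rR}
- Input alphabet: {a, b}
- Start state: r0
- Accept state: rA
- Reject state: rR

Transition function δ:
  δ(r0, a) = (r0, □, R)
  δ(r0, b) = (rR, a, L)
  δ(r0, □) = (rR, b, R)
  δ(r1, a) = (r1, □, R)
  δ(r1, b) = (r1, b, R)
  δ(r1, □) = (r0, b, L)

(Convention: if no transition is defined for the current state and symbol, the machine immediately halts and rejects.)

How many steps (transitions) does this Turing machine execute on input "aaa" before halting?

Execution trace:
Initial: [r0]aaa
Step 1: δ(r0, a) = (r0, □, R) → □[r0]aa
Step 2: δ(r0, a) = (r0, □, R) → □□[r0]a
Step 3: δ(r0, a) = (r0, □, R) → □□□[r0]□
Step 4: δ(r0, □) = (rR, b, R) → □□□b[rR]□

The machine reaches the reject state rR and halts.

The machine executed 4 steps before halting.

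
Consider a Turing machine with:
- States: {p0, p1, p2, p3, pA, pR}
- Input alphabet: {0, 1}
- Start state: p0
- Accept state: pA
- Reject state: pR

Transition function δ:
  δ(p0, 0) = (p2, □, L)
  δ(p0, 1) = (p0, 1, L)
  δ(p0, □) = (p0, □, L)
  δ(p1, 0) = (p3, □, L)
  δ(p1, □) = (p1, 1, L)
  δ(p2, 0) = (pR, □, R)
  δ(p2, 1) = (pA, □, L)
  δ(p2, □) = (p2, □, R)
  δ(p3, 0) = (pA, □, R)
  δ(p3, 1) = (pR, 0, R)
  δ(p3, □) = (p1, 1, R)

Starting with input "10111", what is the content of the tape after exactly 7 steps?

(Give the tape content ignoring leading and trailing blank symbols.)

Execution trace:
Initial: [p0]10111
Step 1: δ(p0, 1) = (p0, 1, L) → [p0]□10111
Step 2: δ(p0, □) = (p0, □, L) → [p0]□□10111
Step 3: δ(p0, □) = (p0, □, L) → [p0]□□□10111
Step 4: δ(p0, □) = (p0, □, L) → [p0]□□□□10111
Step 5: δ(p0, □) = (p0, □, L) → [p0]□□□□□10111
Step 6: δ(p0, □) = (p0, □, L) → [p0]□□□□□□10111
Step 7: δ(p0, □) = (p0, □, L) → [p0]□□□□□□□10111

After 7 steps, the tape (ignoring leading/trailing blanks) is: 10111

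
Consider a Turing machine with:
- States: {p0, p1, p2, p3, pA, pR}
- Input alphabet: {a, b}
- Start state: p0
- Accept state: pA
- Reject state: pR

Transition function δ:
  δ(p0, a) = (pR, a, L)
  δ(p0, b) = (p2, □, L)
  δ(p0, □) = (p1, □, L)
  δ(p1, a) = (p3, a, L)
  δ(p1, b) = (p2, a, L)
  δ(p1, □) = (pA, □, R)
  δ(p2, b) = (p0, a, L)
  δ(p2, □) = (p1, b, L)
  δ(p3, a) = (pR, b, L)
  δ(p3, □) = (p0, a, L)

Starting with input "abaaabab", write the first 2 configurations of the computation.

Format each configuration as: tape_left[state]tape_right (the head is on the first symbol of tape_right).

Transitions applied:
Step 1: δ(p0, a) = (pR, a, L)

The first 2 configurations are:
[p0]abaaabab ⊢ [pR]□abaaabab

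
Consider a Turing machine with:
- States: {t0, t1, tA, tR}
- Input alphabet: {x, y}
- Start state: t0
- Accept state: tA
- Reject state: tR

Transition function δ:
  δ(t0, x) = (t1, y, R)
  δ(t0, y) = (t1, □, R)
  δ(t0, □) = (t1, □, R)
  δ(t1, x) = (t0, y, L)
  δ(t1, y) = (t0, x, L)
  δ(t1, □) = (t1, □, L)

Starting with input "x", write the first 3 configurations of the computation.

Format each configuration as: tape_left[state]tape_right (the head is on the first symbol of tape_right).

Transitions applied:
Step 1: δ(t0, x) = (t1, y, R)
Step 2: δ(t1, □) = (t1, □, L)

The first 3 configurations are:
[t0]x ⊢ y[t1]□ ⊢ [t1]y□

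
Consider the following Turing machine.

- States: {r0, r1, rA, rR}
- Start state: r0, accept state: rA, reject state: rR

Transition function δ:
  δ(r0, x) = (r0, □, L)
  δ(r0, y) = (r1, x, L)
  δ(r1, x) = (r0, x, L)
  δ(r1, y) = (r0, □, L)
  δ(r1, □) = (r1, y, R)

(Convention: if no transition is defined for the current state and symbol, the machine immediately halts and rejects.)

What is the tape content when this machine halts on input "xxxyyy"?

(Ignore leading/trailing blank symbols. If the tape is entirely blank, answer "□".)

Execution trace:
Initial: [r0]xxxyyy
Step 1: δ(r0, x) = (r0, □, L) → [r0]□□xxyyy

No transition is defined for δ(r0, □). By convention the machine halts and rejects.

Final tape (ignoring leading/trailing blanks): xxyyy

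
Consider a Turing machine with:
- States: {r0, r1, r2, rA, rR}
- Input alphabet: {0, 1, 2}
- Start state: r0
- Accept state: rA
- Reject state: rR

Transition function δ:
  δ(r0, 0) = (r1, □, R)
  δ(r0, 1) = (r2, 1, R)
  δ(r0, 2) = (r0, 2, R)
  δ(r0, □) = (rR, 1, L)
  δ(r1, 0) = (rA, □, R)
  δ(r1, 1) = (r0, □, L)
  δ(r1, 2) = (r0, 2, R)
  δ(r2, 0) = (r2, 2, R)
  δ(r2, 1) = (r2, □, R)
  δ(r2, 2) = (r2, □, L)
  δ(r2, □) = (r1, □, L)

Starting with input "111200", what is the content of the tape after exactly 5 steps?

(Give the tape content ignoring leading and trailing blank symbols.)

Execution trace:
Initial: [r0]111200
Step 1: δ(r0, 1) = (r2, 1, R) → 1[r2]11200
Step 2: δ(r2, 1) = (r2, □, R) → 1□[r2]1200
Step 3: δ(r2, 1) = (r2, □, R) → 1□□[r2]200
Step 4: δ(r2, 2) = (r2, □, L) → 1□[r2]□□00
Step 5: δ(r2, □) = (r1, □, L) → 1[r1]□□□00

No transition is defined for δ(r1, □). By convention the machine halts and rejects.

After 5 steps, the tape (ignoring leading/trailing blanks) is: 1□□□00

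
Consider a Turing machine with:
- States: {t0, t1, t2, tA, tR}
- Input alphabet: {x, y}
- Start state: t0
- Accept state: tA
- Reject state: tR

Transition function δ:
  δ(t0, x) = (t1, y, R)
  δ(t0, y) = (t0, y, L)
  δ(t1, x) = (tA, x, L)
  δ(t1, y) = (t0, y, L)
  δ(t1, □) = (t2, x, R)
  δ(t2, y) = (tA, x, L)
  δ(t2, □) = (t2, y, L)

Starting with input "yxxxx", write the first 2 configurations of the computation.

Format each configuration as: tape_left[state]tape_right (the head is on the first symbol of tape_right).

Transitions applied:
Step 1: δ(t0, y) = (t0, y, L)

The first 2 configurations are:
[t0]yxxxx ⊢ [t0]□yxxxx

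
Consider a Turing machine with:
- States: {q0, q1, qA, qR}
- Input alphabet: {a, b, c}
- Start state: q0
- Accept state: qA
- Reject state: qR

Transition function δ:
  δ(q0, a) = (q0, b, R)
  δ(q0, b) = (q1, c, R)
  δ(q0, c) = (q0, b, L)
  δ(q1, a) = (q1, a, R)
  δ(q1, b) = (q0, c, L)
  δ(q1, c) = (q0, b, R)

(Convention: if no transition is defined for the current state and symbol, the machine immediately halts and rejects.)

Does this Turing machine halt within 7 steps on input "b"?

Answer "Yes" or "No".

Execution trace:
Initial: [q0]b
Step 1: δ(q0, b) = (q1, c, R) → c[q1]□

No transition is defined for δ(q1, □). By convention the machine halts and rejects.
The machine halted after 1 step (within the 7-step bound).

Answer: Yes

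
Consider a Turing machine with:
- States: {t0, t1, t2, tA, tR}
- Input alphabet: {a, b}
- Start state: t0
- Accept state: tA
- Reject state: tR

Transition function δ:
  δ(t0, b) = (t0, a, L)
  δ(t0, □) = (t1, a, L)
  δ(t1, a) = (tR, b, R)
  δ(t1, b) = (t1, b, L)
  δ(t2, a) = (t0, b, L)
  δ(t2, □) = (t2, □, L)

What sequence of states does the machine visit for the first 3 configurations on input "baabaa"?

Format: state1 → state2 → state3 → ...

Execution trace:
Initial: [t0]baabaa
Step 1: δ(t0, b) = (t0, a, L) → [t0]□aaabaa
Step 2: δ(t0, □) = (t1, a, L) → [t1]□aaaabaa

No transition is defined for δ(t1, □). By convention the machine halts and rejects.

State sequence: t0 → t0 → t1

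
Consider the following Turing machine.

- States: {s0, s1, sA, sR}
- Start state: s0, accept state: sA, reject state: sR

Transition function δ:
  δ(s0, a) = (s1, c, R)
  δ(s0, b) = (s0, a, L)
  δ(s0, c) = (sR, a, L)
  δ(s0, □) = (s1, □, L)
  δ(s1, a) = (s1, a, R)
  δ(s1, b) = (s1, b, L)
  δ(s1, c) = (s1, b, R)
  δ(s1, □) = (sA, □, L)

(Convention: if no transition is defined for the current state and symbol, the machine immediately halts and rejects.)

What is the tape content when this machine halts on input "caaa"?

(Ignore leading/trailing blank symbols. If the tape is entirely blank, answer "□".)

Execution trace:
Initial: [s0]caaa
Step 1: δ(s0, c) = (sR, a, L) → [sR]□aaaa

The machine reaches the reject state sR and halts.

Final tape (ignoring leading/trailing blanks): aaaa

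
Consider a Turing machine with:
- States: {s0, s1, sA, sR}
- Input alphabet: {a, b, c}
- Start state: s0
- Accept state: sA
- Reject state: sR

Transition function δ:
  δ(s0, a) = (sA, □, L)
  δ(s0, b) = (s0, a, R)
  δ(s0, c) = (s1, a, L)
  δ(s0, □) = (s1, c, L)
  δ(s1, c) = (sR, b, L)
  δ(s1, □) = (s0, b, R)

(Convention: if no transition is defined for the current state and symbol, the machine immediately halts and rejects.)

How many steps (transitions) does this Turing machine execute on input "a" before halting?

Execution trace:
Initial: [s0]a
Step 1: δ(s0, a) = (sA, □, L) → [sA]□□

The machine reaches the accept state sA and halts.

The machine executed 1 step before halting.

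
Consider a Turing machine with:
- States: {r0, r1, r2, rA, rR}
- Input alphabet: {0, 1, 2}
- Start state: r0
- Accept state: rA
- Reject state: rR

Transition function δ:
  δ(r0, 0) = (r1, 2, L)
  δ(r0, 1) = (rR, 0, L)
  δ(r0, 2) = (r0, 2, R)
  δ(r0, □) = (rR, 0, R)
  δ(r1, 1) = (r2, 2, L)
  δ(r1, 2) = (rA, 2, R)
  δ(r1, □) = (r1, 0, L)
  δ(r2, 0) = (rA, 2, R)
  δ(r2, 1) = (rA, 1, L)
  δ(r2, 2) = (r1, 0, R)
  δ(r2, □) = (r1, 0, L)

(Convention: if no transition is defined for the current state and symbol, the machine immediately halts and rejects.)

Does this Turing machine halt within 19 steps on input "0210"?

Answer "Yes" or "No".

Execution trace:
Initial: [r0]0210
Step 1: δ(r0, 0) = (r1, 2, L) → [r1]□2210
Step 2: δ(r1, □) = (r1, 0, L) → [r1]□02210
Step 3: δ(r1, □) = (r1, 0, L) → [r1]□002210
Step 4: δ(r1, □) = (r1, 0, L) → [r1]□0002210
Step 5: δ(r1, □) = (r1, 0, L) → [r1]□00002210
Step 6: δ(r1, □) = (r1, 0, L) → [r1]□000002210
Step 7: δ(r1, □) = (r1, 0, L) → [r1]□0000002210
Step 8: δ(r1, □) = (r1, 0, L) → [r1]□00000002210
Step 9: δ(r1, □) = (r1, 0, L) → [r1]□000000002210
Step 10: δ(r1, □) = (r1, 0, L) → [r1]□0000000002210
Step 11: δ(r1, □) = (r1, 0, L) → [r1]□00000000002210
Step 12: δ(r1, □) = (r1, 0, L) → [r1]□000000000002210
Step 13: δ(r1, □) = (r1, 0, L) → [r1]□0000000000002210
Step 14: δ(r1, □) = (r1, 0, L) → [r1]□00000000000002210
Step 15: δ(r1, □) = (r1, 0, L) → [r1]□000000000000002210
Step 16: δ(r1, □) = (r1, 0, L) → [r1]□0000000000000002210
Step 17: δ(r1, □) = (r1, 0, L) → [r1]□00000000000000002210
Step 18: δ(r1, □) = (r1, 0, L) → [r1]□000000000000000002210
Step 19: δ(r1, □) = (r1, 0, L) → [r1]□0000000000000000002210

The machine has not reached a halting state after 19 steps.
The machine did not halt within the 19-step bound.

Answer: No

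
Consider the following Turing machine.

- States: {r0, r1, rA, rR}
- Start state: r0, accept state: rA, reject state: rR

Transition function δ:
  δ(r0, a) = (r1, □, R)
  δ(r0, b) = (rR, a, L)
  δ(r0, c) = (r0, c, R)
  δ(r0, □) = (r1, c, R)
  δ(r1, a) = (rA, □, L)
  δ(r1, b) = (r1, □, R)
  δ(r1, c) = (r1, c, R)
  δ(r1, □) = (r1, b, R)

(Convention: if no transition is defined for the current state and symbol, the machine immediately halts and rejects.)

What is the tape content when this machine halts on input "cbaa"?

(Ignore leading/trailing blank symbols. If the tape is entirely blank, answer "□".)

Execution trace:
Initial: [r0]cbaa
Step 1: δ(r0, c) = (r0, c, R) → c[r0]baa
Step 2: δ(r0, b) = (rR, a, L) → [rR]caaa

The machine reaches the reject state rR and halts.

Final tape (ignoring leading/trailing blanks): caaa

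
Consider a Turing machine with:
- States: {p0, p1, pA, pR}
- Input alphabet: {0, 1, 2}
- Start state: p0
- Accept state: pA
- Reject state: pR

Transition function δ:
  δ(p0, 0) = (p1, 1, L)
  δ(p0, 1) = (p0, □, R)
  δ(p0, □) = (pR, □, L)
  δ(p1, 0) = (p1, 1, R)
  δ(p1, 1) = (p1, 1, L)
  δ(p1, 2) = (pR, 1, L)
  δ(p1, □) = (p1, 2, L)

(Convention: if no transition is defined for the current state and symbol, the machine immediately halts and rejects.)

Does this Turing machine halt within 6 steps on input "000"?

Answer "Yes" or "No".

Execution trace:
Initial: [p0]000
Step 1: δ(p0, 0) = (p1, 1, L) → [p1]□100
Step 2: δ(p1, □) = (p1, 2, L) → [p1]□2100
Step 3: δ(p1, □) = (p1, 2, L) → [p1]□22100
Step 4: δ(p1, □) = (p1, 2, L) → [p1]□222100
Step 5: δ(p1, □) = (p1, 2, L) → [p1]□2222100
Step 6: δ(p1, □) = (p1, 2, L) → [p1]□22222100

The machine has not reached a halting state after 6 steps.
The machine did not halt within the 6-step bound.

Answer: No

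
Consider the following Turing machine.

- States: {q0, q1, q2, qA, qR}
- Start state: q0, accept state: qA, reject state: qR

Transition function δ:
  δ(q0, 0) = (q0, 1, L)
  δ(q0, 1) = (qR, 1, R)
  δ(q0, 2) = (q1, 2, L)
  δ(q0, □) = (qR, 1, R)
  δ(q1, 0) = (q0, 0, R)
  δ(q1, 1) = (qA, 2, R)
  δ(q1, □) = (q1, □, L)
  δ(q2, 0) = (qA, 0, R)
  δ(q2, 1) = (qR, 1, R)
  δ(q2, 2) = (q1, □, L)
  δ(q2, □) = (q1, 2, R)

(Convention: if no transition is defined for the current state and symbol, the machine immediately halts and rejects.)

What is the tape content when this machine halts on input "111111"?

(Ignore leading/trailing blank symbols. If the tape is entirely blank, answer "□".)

Execution trace:
Initial: [q0]111111
Step 1: δ(q0, 1) = (qR, 1, R) → 1[qR]11111

The machine reaches the reject state qR and halts.

Final tape (ignoring leading/trailing blanks): 111111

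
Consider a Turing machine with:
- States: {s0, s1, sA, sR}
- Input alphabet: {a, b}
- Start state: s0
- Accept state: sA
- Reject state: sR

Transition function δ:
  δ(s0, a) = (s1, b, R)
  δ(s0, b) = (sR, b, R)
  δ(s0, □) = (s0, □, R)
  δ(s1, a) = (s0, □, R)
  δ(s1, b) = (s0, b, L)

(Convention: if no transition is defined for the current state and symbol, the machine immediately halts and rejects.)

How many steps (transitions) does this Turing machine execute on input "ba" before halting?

Execution trace:
Initial: [s0]ba
Step 1: δ(s0, b) = (sR, b, R) → b[sR]a

The machine reaches the reject state sR and halts.

The machine executed 1 step before halting.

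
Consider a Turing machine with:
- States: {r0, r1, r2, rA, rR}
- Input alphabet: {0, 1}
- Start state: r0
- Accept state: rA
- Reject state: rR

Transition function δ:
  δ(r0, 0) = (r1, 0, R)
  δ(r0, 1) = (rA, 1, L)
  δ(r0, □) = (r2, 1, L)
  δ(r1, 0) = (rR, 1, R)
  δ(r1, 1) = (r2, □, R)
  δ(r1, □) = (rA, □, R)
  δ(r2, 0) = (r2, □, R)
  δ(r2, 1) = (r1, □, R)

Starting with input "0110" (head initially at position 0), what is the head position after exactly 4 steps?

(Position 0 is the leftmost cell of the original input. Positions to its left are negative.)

Execution trace (head position shown):
Step 0: [r0]0110  (head at position 0)
Step 1: move right → 0[r1]110  (head at position 1)
Step 2: move right → 0□[r2]10  (head at position 2)
Step 3: move right → 0□□[r1]0  (head at position 3)
Step 4: move right → 0□□1[rR]□  (head at position 4)

After 4 steps, the head is at position 4.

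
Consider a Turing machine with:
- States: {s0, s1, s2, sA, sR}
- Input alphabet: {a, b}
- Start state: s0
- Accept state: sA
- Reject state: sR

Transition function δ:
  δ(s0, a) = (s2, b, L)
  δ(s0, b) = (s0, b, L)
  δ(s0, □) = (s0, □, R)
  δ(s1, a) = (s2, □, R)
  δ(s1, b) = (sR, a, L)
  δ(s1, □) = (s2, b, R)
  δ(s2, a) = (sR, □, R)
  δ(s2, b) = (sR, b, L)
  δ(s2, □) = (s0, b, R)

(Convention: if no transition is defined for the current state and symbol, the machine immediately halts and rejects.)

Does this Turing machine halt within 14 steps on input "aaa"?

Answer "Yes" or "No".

Execution trace:
Initial: [s0]aaa
Step 1: δ(s0, a) = (s2, b, L) → [s2]□baa
Step 2: δ(s2, □) = (s0, b, R) → b[s0]baa
Step 3: δ(s0, b) = (s0, b, L) → [s0]bbaa
Step 4: δ(s0, b) = (s0, b, L) → [s0]□bbaa
Step 5: δ(s0, □) = (s0, □, R) → □[s0]bbaa
Step 6: δ(s0, b) = (s0, b, L) → [s0]□bbaa
Step 7: δ(s0, □) = (s0, □, R) → □[s0]bbaa
Step 8: δ(s0, b) = (s0, b, L) → [s0]□bbaa
Step 9: δ(s0, □) = (s0, □, R) → □[s0]bbaa
Step 10: δ(s0, b) = (s0, b, L) → [s0]□bbaa
Step 11: δ(s0, □) = (s0, □, R) → □[s0]bbaa
Step 12: δ(s0, b) = (s0, b, L) → [s0]□bbaa
Step 13: δ(s0, □) = (s0, □, R) → □[s0]bbaa
Step 14: δ(s0, b) = (s0, b, L) → [s0]□bbaa

The machine has not reached a halting state after 14 steps.
The machine did not halt within the 14-step bound.

Answer: No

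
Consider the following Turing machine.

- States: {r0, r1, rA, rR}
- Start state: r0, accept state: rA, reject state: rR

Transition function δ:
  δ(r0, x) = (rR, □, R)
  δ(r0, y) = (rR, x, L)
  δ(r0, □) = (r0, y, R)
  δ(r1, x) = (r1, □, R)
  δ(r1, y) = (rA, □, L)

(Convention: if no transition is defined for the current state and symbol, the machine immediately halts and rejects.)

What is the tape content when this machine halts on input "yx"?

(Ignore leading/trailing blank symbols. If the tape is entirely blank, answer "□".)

Execution trace:
Initial: [r0]yx
Step 1: δ(r0, y) = (rR, x, L) → [rR]□xx

The machine reaches the reject state rR and halts.

Final tape (ignoring leading/trailing blanks): xx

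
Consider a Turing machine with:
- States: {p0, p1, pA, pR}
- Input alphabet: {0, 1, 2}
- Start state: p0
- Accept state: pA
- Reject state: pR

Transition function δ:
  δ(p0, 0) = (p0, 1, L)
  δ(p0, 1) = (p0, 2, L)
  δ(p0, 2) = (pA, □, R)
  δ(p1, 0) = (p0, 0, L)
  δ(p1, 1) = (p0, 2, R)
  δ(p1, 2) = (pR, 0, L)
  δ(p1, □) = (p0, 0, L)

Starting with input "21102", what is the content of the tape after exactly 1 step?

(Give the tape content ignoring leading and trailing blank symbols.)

Execution trace:
Initial: [p0]21102
Step 1: δ(p0, 2) = (pA, □, R) → □[pA]1102

The machine reaches the accept state pA and halts.

After 1 step, the tape (ignoring leading/trailing blanks) is: 1102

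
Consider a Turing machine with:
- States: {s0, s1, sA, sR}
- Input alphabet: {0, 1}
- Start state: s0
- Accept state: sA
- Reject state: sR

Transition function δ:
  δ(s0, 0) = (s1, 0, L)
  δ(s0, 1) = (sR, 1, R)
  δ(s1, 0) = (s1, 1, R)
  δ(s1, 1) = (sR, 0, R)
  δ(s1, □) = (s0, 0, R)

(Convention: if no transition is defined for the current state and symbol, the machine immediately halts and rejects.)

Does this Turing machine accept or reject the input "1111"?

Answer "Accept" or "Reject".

Execution trace:
Initial: [s0]1111
Step 1: δ(s0, 1) = (sR, 1, R) → 1[sR]111

The machine reaches the reject state sR and halts.

Answer: Reject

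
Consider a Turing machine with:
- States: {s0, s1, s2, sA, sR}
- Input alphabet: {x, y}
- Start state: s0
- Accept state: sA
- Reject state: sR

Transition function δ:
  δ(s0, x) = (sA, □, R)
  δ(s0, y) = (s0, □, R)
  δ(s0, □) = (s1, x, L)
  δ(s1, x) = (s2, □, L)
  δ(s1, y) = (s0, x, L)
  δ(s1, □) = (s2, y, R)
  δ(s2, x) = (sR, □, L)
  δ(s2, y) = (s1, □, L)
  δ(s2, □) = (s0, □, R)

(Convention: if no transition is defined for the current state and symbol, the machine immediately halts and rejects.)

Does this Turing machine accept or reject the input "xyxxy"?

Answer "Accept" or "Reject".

Execution trace:
Initial: [s0]xyxxy
Step 1: δ(s0, x) = (sA, □, R) → □[sA]yxxy

The machine reaches the accept state sA and halts.

Answer: Accept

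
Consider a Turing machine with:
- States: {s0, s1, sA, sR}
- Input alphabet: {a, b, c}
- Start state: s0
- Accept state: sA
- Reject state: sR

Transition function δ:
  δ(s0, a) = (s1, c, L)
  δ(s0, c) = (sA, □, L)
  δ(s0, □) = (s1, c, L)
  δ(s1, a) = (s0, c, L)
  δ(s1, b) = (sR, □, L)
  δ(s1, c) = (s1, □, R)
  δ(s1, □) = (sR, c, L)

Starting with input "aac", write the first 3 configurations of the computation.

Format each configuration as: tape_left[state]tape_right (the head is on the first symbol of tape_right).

Transitions applied:
Step 1: δ(s0, a) = (s1, c, L)
Step 2: δ(s1, □) = (sR, c, L)

The first 3 configurations are:
[s0]aac ⊢ [s1]□cac ⊢ [sR]□ccac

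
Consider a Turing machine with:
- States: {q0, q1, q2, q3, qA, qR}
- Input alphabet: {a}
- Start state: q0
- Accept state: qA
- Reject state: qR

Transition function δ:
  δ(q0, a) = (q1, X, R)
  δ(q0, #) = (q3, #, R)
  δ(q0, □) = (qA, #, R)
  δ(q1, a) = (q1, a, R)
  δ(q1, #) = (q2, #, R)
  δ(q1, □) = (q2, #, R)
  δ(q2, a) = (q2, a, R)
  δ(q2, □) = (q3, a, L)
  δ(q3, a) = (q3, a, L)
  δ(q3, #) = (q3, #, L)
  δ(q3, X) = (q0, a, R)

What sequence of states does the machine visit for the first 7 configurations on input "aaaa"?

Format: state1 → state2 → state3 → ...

Execution trace:
Initial: [q0]aaaa
Step 1: δ(q0, a) = (q1, X, R) → X[q1]aaa
Step 2: δ(q1, a) = (q1, a, R) → Xa[q1]aa
Step 3: δ(q1, a) = (q1, a, R) → Xaa[q1]a
Step 4: δ(q1, a) = (q1, a, R) → Xaaa[q1]□
Step 5: δ(q1, □) = (q2, #, R) → Xaaa#[q2]□
Step 6: δ(q2, □) = (q3, a, L) → Xaaa[q3]#a

State sequence: q0 → q1 → q1 → q1 → q1 → q2 → q3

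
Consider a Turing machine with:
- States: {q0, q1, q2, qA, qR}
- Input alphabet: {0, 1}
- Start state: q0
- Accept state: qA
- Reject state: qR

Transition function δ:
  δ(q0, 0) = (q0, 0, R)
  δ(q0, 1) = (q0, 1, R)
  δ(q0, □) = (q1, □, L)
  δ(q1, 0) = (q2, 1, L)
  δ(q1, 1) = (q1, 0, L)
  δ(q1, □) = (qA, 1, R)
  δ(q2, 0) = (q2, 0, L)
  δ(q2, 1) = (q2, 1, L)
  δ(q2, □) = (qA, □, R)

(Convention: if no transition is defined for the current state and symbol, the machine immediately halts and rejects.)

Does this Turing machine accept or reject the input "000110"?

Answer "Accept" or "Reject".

Execution trace:
Initial: [q0]000110
Step 1: δ(q0, 0) = (q0, 0, R) → 0[q0]00110
Step 2: δ(q0, 0) = (q0, 0, R) → 00[q0]0110
Step 3: δ(q0, 0) = (q0, 0, R) → 000[q0]110
Step 4: δ(q0, 1) = (q0, 1, R) → 0001[q0]10
Step 5: δ(q0, 1) = (q0, 1, R) → 00011[q0]0
Step 6: δ(q0, 0) = (q0, 0, R) → 000110[q0]□
Step 7: δ(q0, □) = (q1, □, L) → 00011[q1]0□
Step 8: δ(q1, 0) = (q2, 1, L) → 0001[q2]11□
Step 9: δ(q2, 1) = (q2, 1, L) → 000[q2]111□
Step 10: δ(q2, 1) = (q2, 1, L) → 00[q2]0111□
Step 11: δ(q2, 0) = (q2, 0, L) → 0[q2]00111□
Step 12: δ(q2, 0) = (q2, 0, L) → [q2]000111□
Step 13: δ(q2, 0) = (q2, 0, L) → [q2]□000111□
Step 14: δ(q2, □) = (qA, □, R) → □[qA]000111□

The machine reaches the accept state qA and halts.

Answer: Accept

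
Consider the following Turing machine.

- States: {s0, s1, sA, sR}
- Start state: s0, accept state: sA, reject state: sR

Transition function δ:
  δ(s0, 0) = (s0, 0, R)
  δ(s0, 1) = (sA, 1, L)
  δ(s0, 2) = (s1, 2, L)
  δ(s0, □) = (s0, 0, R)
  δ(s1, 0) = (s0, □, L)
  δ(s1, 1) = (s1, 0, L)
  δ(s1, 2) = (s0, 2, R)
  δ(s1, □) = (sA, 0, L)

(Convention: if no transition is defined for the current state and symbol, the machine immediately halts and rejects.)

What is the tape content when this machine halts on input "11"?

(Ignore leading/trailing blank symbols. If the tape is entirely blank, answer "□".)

Execution trace:
Initial: [s0]11
Step 1: δ(s0, 1) = (sA, 1, L) → [sA]□11

The machine reaches the accept state sA and halts.

Final tape (ignoring leading/trailing blanks): 11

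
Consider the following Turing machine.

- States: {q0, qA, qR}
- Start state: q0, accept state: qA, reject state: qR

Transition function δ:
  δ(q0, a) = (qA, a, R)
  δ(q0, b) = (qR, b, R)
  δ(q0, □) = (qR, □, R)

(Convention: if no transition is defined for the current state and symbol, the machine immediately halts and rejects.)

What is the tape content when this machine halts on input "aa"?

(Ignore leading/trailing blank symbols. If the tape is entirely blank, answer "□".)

Execution trace:
Initial: [q0]aa
Step 1: δ(q0, a) = (qA, a, R) → a[qA]a

The machine reaches the accept state qA and halts.

Final tape (ignoring leading/trailing blanks): aa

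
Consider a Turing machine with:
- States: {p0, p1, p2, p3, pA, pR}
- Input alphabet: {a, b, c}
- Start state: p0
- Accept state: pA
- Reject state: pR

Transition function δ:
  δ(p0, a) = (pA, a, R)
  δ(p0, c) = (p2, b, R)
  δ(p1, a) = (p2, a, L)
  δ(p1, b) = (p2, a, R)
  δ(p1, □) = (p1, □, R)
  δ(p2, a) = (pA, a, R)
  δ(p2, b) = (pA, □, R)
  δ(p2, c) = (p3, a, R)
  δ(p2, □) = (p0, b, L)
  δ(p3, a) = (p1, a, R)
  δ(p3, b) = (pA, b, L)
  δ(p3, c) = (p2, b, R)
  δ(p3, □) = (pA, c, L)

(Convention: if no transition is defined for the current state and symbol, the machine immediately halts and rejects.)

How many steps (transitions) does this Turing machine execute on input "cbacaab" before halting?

Execution trace:
Initial: [p0]cbacaab
Step 1: δ(p0, c) = (p2, b, R) → b[p2]bacaab
Step 2: δ(p2, b) = (pA, □, R) → b□[pA]acaab

The machine reaches the accept state pA and halts.

The machine executed 2 steps before halting.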